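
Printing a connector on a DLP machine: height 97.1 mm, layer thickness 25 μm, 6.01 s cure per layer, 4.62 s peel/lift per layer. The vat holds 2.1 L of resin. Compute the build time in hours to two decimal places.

Number of layers: 97.1 / 0.025 → 3884 (rounded up).
Per-layer time = 6.01 + 4.62 = 10.63 s.
Build time: 3884 × 10.63 s = 41286.92 s, i.e. 11.47 hours.

11.47 hours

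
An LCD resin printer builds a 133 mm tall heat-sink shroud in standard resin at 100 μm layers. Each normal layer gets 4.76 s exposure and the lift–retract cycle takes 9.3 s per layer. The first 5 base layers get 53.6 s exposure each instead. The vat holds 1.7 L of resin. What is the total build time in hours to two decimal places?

5.26 hours

Number of layers: 133 / 0.1 → 1330 (rounded up).
Burn-in layers: 5 × (53.6 + 9.3) → 314.5 s.
Remaining layers = 1325 × (4.76 + 9.3), so 18629.5 s.
Sum: 314.5 + 18629.5 = 18944 s → 5.26 hours.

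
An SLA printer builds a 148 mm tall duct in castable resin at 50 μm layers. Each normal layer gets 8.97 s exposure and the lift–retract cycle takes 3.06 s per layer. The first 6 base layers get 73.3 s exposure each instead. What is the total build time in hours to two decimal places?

10.00 hours

Layer count = ceil(148 / 0.05) = 2960.
Base layers = 6 × (73.3 + 3.06) = 458.16 s.
Regular layers = 2954 × (8.97 + 3.06), so 35536.62 s.
Total = 458.16 + 35536.62 = 35994.78 s = 10.00 hours.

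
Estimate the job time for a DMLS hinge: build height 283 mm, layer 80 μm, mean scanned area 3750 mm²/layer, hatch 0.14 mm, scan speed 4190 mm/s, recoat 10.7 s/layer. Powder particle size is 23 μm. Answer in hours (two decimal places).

Layer count = ceil(283 / 0.08) = 3538.
Per-layer scan distance = 3750 / 0.14, so 26785.7 mm.
Per-layer scan time = 26785.7 / 4190, so 6.3928 s.
Per-layer time: 6.3928 + 10.7 → 17.0928 s.
Total: 3538 × 17.0928 s = 60474.3264 s → 16.80 hours.

16.80 hours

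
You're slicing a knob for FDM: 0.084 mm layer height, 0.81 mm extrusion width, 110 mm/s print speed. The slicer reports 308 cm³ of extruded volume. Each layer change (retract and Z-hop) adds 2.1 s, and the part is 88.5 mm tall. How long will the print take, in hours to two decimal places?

12.05 hours

Bead cross-section: 0.084 × 0.81 → 0.06804 mm².
Toolpath length = 308 cm³ / 0.06804 mm² = 308000 / 0.06804 = 4526749 mm.
Extrusion time = 4526749 / 110, so 41152.3 s.
Layers = ⌈88.5/0.084⌉ = 1054.
Layer-change overhead = 1054 × 2.1, so 2213.4 s.
Total = 41152.3 + 2213.4 = 43365.7 s = 12.05 hours.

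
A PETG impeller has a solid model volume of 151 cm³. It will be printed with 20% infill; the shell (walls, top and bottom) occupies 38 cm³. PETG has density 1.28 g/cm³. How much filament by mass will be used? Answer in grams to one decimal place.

77.6 g

Infill region = 151 − 38, so 113 cm³.
Infill volume = 0.20 × 113, so 22.6 cm³.
Total printed volume = 38 + 22.6, so 60.6 cm³.
Mass = 60.6 × 1.28 = 77.568 g.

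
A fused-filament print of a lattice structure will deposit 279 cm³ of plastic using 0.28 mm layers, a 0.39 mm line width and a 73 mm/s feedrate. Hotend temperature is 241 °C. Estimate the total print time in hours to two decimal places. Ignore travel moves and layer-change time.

Bead cross-section: 0.28 × 0.39 → 0.1092 mm².
Total extruded path = 279000/0.1092 = 2554945.1 mm.
Extrusion time: 2554945.1 / 73 → 34999.2 s.
Converting: 34999.2 s = 9.72 hours.

9.72 hours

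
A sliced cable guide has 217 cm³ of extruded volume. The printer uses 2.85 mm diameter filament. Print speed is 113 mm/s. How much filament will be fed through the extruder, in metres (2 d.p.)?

34.02 m

A = π r² = π × 1.425² = 6.3794 mm².
L = 217000 mm³ / 6.3794 mm² = 34015.74 mm, i.e. 34.02 m.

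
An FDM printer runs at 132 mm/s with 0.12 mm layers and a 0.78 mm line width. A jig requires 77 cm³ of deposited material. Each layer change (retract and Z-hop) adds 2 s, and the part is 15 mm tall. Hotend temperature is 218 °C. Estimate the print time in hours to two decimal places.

1.80 hours

Extrusion cross-section = 0.12 × 0.78 = 0.0936 mm².
Total extruded path = 77000/0.0936 = 822649.6 mm.
Print-move time: 822649.6 / 132 → 6232.2 s.
Layer count = ceil(15 / 0.12) = 125.
Layer-change overhead = 125 × 2 = 250 s.
Total = 6232.2 + 250 = 6482.2 s = 1.80 hours.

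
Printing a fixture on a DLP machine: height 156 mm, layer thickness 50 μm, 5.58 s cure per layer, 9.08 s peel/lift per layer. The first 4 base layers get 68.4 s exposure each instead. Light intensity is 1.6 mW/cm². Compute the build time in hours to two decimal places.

Layers = ⌈156/0.05⌉ = 3120.
Bottom layers = 4 × (68.4 + 9.08) = 309.92 s.
Remaining layers = 3116 × (5.58 + 9.08), so 45680.56 s.
Total = 309.92 + 45680.56 = 45990.48 s = 12.78 hours.

12.78 hours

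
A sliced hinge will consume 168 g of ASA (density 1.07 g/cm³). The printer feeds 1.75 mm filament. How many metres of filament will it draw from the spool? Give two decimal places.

65.28 m

Volume = 168 g / 1.07 g·cm⁻³ = 157.0093 cm³ = 157009.3 mm³.
Filament cross-section = π × (1.75/2)² = 2.4053 mm².
Length = 157009.3 / 2.4053 = 65276.39 mm = 65.28 m.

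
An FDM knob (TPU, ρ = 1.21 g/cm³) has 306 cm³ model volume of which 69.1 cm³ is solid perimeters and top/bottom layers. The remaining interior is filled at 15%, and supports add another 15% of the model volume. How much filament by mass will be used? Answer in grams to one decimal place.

Interior volume: 306 − 69.1 → 236.9 cm³.
Infill deposited = 0.15 × 236.9 = 35.535 cm³.
Support: 0.15 × 306 → 45.9 cm³.
Total extruded = 69.1 + 35.535 + 45.9, so 150.535 cm³.
Mass = 150.535 × 1.21, so 182.14735 g.

182.1 g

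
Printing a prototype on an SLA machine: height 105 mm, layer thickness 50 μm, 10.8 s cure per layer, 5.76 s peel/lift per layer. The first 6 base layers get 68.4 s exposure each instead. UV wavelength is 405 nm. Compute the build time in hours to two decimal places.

9.76 hours

Layers = ⌈105/0.05⌉ = 2100.
Burn-in layers: 6 × (68.4 + 5.76) → 444.96 s.
Regular layers = 2094 × (10.8 + 5.76) = 34676.64 s.
Sum: 444.96 + 34676.64 = 35121.6 s → 9.76 hours.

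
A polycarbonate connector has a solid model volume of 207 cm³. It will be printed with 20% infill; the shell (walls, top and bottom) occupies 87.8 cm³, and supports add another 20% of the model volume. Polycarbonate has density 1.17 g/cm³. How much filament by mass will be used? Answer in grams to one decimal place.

179.1 g

Infill region = 207 − 87.8, so 119.2 cm³.
Infill volume = 0.20 × 119.2, so 23.84 cm³.
Support = 0.20 × 207, so 41.4 cm³.
Total printed volume = 87.8 + 23.84 + 41.4 = 153.04 cm³.
Mass = 153.04 × 1.17, so 179.0568 g.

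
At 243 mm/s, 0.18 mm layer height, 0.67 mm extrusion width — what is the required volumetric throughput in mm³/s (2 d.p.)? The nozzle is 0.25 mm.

29.31

A: 0.18 × 0.67 → 0.1206 mm².
Q = v·A = 243 × 0.1206 = 29.31 mm³/s.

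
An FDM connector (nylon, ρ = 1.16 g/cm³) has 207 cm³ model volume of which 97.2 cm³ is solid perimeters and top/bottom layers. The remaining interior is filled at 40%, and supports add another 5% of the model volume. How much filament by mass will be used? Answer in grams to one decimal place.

Volume inside the shell = 207 − 97.2 = 109.8 cm³.
Infill volume = 0.40 × 109.8 = 43.92 cm³.
Support = 0.05 × 207 = 10.35 cm³.
Total printed volume = 97.2 + 43.92 + 10.35 = 151.47 cm³.
Mass = 151.47 × 1.16 = 175.7052 g.

175.7 g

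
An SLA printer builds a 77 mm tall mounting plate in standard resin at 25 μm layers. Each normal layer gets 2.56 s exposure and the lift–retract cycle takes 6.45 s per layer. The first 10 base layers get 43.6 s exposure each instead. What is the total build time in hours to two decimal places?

Layer count = ceil(77 / 0.025) = 3080.
Burn-in layers = 10 × (43.6 + 6.45) = 500.5 s.
Regular layers = 3070 × (2.56 + 6.45) = 27660.7 s.
Total = 500.5 + 27660.7 = 28161.2 s = 7.82 hours.

7.82 hours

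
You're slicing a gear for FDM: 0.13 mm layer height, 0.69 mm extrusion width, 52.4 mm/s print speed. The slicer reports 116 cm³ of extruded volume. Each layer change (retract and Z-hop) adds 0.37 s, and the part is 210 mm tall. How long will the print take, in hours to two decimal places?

7.02 hours

Line area = 0.13 × 0.69, so 0.0897 mm².
Toolpath length = 116 cm³ / 0.0897 mm² = 116000 / 0.0897 = 1293199.6 mm.
Print-move time: 1293199.6 / 52.4 → 24679.4 s.
Layer count = ceil(210 / 0.13) = 1616.
Z-hop total: 1616 × 0.37 → 597.92 s.
Altogether 24679.4 + 597.92 = 25277.32 s, i.e. 7.02 hours.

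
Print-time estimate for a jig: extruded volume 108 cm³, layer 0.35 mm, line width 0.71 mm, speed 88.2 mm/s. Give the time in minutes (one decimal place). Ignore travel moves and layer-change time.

82.1 minutes

Bead cross-section = 0.35 × 0.71, so 0.2485 mm².
Total extruded path = 108000/0.2485 = 434607.6 mm.
Print-move time: 434607.6 / 88.2 → 4927.5 s.
In the requested units: 4927.5 s = 82.1 minutes.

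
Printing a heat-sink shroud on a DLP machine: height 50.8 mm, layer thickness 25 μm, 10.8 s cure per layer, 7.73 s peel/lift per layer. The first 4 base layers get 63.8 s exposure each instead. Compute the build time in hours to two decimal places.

10.52 hours

Layer count = ceil(50.8 / 0.025) = 2032.
Burn-in layers: 4 × (63.8 + 7.73) → 286.12 s.
Normal layers: 2028 × (10.8 + 7.73) → 37578.84 s.
Total = 286.12 + 37578.84 = 37864.96 s = 10.52 hours.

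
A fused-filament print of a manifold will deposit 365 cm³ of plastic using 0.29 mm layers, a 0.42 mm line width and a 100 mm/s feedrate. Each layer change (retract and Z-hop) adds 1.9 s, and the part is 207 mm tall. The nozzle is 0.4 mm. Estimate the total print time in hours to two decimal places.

Line area = 0.29 × 0.42, so 0.1218 mm².
Total extruded path = 365000/0.1218 = 2996715.9 mm.
Extrusion time = 2996715.9 / 100, so 29967.2 s.
Number of layers: 207 / 0.29 → 714 (rounded up).
Non-print overhead = 714 × 1.9 = 1356.6 s.
Total = 29967.2 + 1356.6 = 31323.8 s = 8.70 hours.

8.70 hours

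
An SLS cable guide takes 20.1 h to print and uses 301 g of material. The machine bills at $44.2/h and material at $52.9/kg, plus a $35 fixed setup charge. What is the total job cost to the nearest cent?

Machine cost = 44.2 × 20.1, so $888.42.
Feedstock cost: 52.9 × 301/1000 → $15.9229.
Adding setup: 888.42 + 15.9229 + 35 → 939.3429 ≈ $939.34.

$939.34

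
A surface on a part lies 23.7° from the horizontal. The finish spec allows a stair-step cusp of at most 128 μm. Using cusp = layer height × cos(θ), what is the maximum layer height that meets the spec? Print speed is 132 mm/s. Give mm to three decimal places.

Layer height = cusp / cos(23.7°) = 0.128 / 0.9157 = 0.140 mm.

0.140 mm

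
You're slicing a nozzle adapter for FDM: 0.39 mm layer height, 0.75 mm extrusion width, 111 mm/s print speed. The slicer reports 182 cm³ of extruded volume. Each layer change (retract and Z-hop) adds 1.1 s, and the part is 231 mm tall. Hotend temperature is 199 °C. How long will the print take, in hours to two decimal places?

1.74 hours

Line area = 0.39 × 0.75, so 0.2925 mm².
Toolpath length = 182 cm³ / 0.2925 mm² = 182000 / 0.2925 = 622222.2 mm.
Extrusion time = 622222.2 / 111 = 5605.6 s.
Layer count = ceil(231 / 0.39) = 593.
Non-print overhead = 593 × 1.1, so 652.3 s.
Total = 5605.6 + 652.3 = 6257.9 s = 1.74 hours.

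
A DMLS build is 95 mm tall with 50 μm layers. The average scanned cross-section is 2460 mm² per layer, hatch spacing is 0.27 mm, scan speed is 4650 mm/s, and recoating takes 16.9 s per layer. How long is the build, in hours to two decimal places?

9.95 hours

Layers = ⌈95/0.05⌉ = 1900.
Hatch length per layer = 2460 / 0.27 = 9111.1 mm.
Scan time per layer = 9111.1 / 4650 = 1.9594 s.
Time per layer: 1.9594 + 16.9 → 18.8594 s.
Total: 1900 × 18.8594 s = 35832.86 s → 9.95 hours.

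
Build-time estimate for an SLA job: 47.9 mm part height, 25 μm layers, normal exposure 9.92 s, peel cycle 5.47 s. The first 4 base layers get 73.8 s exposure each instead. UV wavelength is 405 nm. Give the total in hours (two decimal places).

8.26 hours

Layer count = ceil(47.9 / 0.025) = 1916.
Base layers: 4 × (73.8 + 5.47) → 317.08 s.
Normal layers: 1912 × (9.92 + 5.47) → 29425.68 s.
Total = 317.08 + 29425.68 = 29742.76 s = 8.26 hours.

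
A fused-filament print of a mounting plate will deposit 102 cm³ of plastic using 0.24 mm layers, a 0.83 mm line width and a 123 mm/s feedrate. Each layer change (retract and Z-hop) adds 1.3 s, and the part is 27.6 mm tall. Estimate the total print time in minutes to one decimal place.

71.9 minutes

Line area: 0.24 × 0.83 → 0.1992 mm².
Path length: 102000 mm³ / 0.1992 mm² → 512048.2 mm.
Extrusion time: 512048.2 / 123 → 4163 s.
Number of layers: 27.6 / 0.24 → 115 (rounded up).
Z-hop total: 115 × 1.3 → 149.5 s.
Altogether 4163 + 149.5 = 4312.5 s, i.e. 71.9 minutes.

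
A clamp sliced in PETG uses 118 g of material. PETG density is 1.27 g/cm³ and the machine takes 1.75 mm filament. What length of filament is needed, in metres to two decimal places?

Volume = 118 g / 1.27 g·cm⁻³ = 92.9134 cm³ = 92913.4 mm³.
A = π r² = π × 0.875² = 2.4053 mm².
L = V/A = 92913.4/2.4053 = 38628.61 mm → 38.63 m.

38.63 m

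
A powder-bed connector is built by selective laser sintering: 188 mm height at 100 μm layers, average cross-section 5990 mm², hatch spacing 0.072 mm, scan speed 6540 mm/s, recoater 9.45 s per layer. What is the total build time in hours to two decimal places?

Layer count = ceil(188 / 0.1) = 1880.
Scan path per layer: 5990 / 0.072 → 83194.4 mm.
Scan time per layer = 83194.4 / 6540, so 12.7209 s.
Layer cycle: 12.7209 + 9.45 → 22.1709 s.
Total: 1880 × 22.1709 s = 41681.292 s → 11.58 hours.

11.58 hours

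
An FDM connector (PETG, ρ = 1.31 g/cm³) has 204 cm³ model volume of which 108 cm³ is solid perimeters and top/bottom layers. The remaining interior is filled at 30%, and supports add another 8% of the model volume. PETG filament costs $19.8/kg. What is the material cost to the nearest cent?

Infill region = 204 − 108 = 96 cm³.
Infill volume = 0.30 × 96 = 28.8 cm³.
Support: 0.08 × 204 → 16.32 cm³.
Total extruded = 108 + 28.8 + 16.32, so 153.12 cm³.
Mass = 153.12 × 1.31 = 200.5872 g.
At $19.8/kg: 200.5872/1000 × 19.8 = $3.97.

$3.97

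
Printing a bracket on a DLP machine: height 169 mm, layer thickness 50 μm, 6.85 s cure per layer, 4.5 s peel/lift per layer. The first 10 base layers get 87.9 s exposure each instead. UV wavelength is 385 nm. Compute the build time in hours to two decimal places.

10.88 hours

Number of layers: 169 / 0.05 → 3380 (rounded up).
Burn-in layers: 10 × (87.9 + 4.5) → 924 s.
Regular layers = 3370 × (6.85 + 4.5), so 38249.5 s.
Total = 924 + 38249.5 = 39173.5 s = 10.88 hours.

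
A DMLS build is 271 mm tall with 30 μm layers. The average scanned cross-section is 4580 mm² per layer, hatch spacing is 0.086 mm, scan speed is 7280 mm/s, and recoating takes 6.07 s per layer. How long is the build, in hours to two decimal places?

Layer count = ceil(271 / 0.03) = 9034.
Per-layer scan distance = 4580 / 0.086, so 53255.8 mm.
Laser time per layer = 53255.8 / 7280 = 7.3154 s.
Per-layer time = 7.3154 + 6.07 = 13.3854 s.
Total: 9034 × 13.3854 s = 120923.7036 s → 33.59 hours.

33.59 hours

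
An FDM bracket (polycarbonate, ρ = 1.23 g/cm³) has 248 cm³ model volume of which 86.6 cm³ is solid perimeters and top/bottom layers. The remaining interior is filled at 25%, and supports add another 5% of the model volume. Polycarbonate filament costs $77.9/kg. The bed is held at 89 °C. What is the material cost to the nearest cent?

Volume inside the shell = 248 − 86.6 = 161.4 cm³.
Infill deposited: 0.25 × 161.4 → 40.35 cm³.
Support = 0.05 × 248 = 12.4 cm³.
Total extruded = 86.6 + 40.35 + 12.4 = 139.35 cm³.
Mass: 139.35 × 1.23 → 171.4005 g.
At $77.9/kg: 171.4005/1000 × 77.9 = $13.35.

$13.35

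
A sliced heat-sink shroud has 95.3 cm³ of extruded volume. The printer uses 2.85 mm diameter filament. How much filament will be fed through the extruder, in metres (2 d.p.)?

Filament cross-section = π × (2.85/2)² = 6.3794 mm².
Length = 95.3 cm³ / 6.3794 mm² = 95300 / 6.3794 = 14938.71 mm = 14.94 m.

14.94 m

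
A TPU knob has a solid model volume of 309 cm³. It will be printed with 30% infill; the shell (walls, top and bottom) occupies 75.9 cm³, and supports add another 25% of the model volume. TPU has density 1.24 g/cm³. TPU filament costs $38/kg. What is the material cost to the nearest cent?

Infill region = 309 − 75.9 = 233.1 cm³.
Deposited infill: 0.30 × 233.1 → 69.93 cm³.
Support = 0.25 × 309 = 77.25 cm³.
Total extruded = 75.9 + 69.93 + 77.25, so 223.08 cm³.
Mass = 223.08 × 1.24 = 276.6192 g.
Cost = 276.6192 g / 1000 × $38/kg = $10.51.

$10.51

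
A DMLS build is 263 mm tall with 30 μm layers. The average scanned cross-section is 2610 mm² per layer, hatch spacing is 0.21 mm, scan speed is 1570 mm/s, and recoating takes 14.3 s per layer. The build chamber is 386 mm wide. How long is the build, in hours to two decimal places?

54.10 hours

Number of layers: 263 / 0.03 → 8767 (rounded up).
Per-layer scan distance = 2610 / 0.21 = 12428.6 mm.
Scan time per layer = 12428.6 / 1570 = 7.9163 s.
Time per layer: 7.9163 + 14.3 → 22.2163 s.
Build time = 8767 × 22.2163 = 194770.3021 s = 54.10 hours.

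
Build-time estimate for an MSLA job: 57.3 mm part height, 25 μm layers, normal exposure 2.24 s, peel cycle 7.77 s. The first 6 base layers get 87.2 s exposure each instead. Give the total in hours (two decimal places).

Layers = ⌈57.3/0.025⌉ = 2292.
Bottom layers = 6 × (87.2 + 7.77), so 569.82 s.
Normal layers: 2286 × (2.24 + 7.77) → 22882.86 s.
Total = 569.82 + 22882.86 = 23452.68 s = 6.51 hours.

6.51 hours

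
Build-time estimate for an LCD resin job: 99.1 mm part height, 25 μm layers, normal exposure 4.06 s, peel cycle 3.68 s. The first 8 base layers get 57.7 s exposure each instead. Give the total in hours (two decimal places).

8.64 hours

Layer count = ceil(99.1 / 0.025) = 3964.
Bottom layers = 8 × (57.7 + 3.68), so 491.04 s.
Normal layers = 3956 × (4.06 + 3.68) = 30619.44 s.
Total = 491.04 + 30619.44 = 31110.48 s = 8.64 hours.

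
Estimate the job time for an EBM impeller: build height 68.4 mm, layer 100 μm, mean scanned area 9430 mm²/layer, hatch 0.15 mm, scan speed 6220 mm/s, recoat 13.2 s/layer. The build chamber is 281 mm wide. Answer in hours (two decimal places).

4.43 hours

Layers = ⌈68.4/0.1⌉ = 684.
Hatch length per layer = 9430 / 0.15 = 62866.7 mm.
Per-layer scan time = 62866.7 / 6220, so 10.1072 s.
Per-layer time = 10.1072 + 13.2, so 23.3072 s.
Total: 684 × 23.3072 s = 15942.1248 s → 4.43 hours.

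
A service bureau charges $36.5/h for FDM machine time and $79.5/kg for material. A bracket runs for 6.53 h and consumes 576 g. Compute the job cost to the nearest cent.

$284.14

Machine cost = 36.5 × 6.53 = $238.345.
Material cost: 79.5 × 576/1000 → $45.792.
Total = 238.345 + 45.792 = 284.137 ≈ $284.14.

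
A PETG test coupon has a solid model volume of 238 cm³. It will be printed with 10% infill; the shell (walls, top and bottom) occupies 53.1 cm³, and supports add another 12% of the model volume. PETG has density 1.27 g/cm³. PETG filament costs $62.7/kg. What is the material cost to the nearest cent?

Interior volume = 238 − 53.1 = 184.9 cm³.
Deposited infill = 0.10 × 184.9, so 18.49 cm³.
Support: 0.12 × 238 → 28.56 cm³.
Total printed volume = 53.1 + 18.49 + 28.56 = 100.15 cm³.
Mass = 100.15 × 1.27, so 127.1905 g.
Cost = 127.1905 g / 1000 × $62.7/kg = $7.97.

$7.97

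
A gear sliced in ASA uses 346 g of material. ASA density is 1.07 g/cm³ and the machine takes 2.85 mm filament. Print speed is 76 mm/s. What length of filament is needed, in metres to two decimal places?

Extruded volume: 346/1.07 = 323.3645 cm³ (323364.5 mm³).
Cross-section of 2.85 mm filament: π·(2.85/2)² = 6.3794 mm².
L = V/A = 323364.5/6.3794 = 50688.86 mm → 50.69 m.

50.69 m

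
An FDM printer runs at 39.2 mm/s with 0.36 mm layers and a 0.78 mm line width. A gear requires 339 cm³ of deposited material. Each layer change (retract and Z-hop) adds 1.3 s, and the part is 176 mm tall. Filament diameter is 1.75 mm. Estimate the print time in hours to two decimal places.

8.73 hours

Extrusion cross-section = 0.36 × 0.78, so 0.2808 mm².
Path length: 339000 mm³ / 0.2808 mm² → 1207265 mm.
Print-move time = 1207265 / 39.2 = 30797.6 s.
Layer count = ceil(176 / 0.36) = 489.
Layer-change overhead: 489 × 1.3 → 635.7 s.
Altogether 30797.6 + 635.7 = 31433.3 s, i.e. 8.73 hours.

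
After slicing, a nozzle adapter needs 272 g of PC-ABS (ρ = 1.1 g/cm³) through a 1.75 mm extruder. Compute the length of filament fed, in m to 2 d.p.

Extruded volume: 272/1.1 = 247.2727 cm³ (247272.7 mm³).
Filament cross-section = π × (1.75/2)² = 2.4053 mm².
L = V/A = 247272.7/2.4053 = 102803.27 mm → 102.80 m.

102.80 m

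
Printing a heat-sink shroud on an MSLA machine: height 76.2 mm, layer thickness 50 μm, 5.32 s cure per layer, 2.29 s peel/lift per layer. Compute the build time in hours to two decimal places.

Layer count = ceil(76.2 / 0.05) = 1524.
Cycle time: 5.32 + 2.29 → 7.61 s.
Build time: 1524 × 7.61 s = 11597.64 s, i.e. 3.22 hours.

3.22 hours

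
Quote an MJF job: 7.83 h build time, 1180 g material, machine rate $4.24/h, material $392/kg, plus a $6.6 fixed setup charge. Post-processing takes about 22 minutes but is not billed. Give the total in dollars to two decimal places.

Machine cost = 4.24 × 7.83 = $33.1992.
Material charge = 392 × 1180/1000, so $462.56.
Adding setup: 33.1992 + 462.56 + 6.6 → 502.3592 ≈ $502.36.

$502.36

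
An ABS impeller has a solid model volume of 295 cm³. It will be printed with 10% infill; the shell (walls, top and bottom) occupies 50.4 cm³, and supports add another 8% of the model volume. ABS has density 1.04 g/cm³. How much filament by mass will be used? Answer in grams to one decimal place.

102.4 g

Volume inside the shell = 295 − 50.4 = 244.6 cm³.
Deposited infill = 0.10 × 244.6, so 24.46 cm³.
Support: 0.08 × 295 → 23.6 cm³.
Deposited volume = 50.4 + 24.46 + 23.6, so 98.46 cm³.
Mass = 98.46 × 1.04, so 102.3984 g.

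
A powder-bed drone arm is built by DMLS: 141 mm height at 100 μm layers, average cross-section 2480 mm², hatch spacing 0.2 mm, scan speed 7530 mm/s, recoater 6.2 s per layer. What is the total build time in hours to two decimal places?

3.07 hours

Layer count = ceil(141 / 0.1) = 1410.
Per-layer scan distance = 2480 / 0.2 = 12400 mm.
Per-layer scan time = 12400 / 7530 = 1.6467 s.
Time per layer = 1.6467 + 6.2 = 7.8467 s.
1410 layers × 7.8467 s/layer = 11063.847 s, i.e. 3.07 hours.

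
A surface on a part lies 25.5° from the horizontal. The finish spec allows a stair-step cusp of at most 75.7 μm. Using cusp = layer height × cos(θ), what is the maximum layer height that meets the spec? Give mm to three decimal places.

t = h_c / cos θ = 0.0757 / 0.9026 = 0.084 mm.

0.084 mm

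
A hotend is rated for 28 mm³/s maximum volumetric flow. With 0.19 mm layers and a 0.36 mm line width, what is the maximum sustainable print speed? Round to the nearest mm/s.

409 mm/s

A = 0.19 × 0.36 = 0.0684 mm².
v_max = Q/A = 28/0.0684 = 409.36 mm/s → 409 mm/s.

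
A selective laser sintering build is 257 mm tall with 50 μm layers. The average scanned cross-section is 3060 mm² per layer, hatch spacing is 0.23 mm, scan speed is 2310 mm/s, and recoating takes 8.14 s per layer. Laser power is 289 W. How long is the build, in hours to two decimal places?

19.85 hours

Layers = ⌈257/0.05⌉ = 5140.
Per-layer scan distance = 3060 / 0.23, so 13304.3 mm.
Laser time per layer = 13304.3 / 2310, so 5.7594 s.
Time per layer = 5.7594 + 8.14, so 13.8994 s.
5140 layers × 13.8994 s/layer = 71442.916 s, i.e. 19.85 hours.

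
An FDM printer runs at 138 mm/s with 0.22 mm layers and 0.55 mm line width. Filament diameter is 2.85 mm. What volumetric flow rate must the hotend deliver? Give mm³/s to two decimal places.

16.70

Bead cross-section = 0.22 × 0.55 = 0.121 mm².
Q = v·A = 138 × 0.121 = 16.70 mm³/s.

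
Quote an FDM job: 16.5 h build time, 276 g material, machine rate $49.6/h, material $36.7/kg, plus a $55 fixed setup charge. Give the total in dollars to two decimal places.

Machine cost = 49.6 × 16.5 = $818.40.
Material cost: 36.7 × 276/1000 → $10.1292.
Adding setup: 818.40 + 10.1292 + 55 → 883.5292 ≈ $883.53.

$883.53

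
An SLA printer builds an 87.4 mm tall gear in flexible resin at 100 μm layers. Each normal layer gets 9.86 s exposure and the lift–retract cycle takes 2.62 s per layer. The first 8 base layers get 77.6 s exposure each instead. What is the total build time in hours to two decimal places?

Layers = ⌈87.4/0.1⌉ = 874.
Base layers: 8 × (77.6 + 2.62) → 641.76 s.
Normal layers = 866 × (9.86 + 2.62), so 10807.68 s.
Sum: 641.76 + 10807.68 = 11449.44 s → 3.18 hours.

3.18 hours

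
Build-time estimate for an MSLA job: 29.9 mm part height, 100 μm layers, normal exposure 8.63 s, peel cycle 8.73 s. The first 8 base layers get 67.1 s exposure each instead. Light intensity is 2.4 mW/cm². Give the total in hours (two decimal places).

Layer count = ceil(29.9 / 0.1) = 299.
Bottom layers = 8 × (67.1 + 8.73), so 606.64 s.
Remaining layers: 291 × (8.63 + 8.73) → 5051.76 s.
Sum: 606.64 + 5051.76 = 5658.4 s → 1.57 hours.

1.57 hours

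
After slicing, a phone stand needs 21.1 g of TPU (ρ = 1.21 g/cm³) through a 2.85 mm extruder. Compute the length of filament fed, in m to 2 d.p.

Extruded volume: 21.1/1.21 = 17.438 cm³ (17438 mm³).
Filament cross-section = π × (2.85/2)² = 6.3794 mm².
Length = 17438 / 6.3794 = 2733.49 mm = 2.73 m.

2.73 m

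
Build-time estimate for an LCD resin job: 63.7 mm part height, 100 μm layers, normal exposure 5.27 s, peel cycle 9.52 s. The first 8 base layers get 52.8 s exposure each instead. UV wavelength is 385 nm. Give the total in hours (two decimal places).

Layers = ⌈63.7/0.1⌉ = 637.
Bottom layers = 8 × (52.8 + 9.52), so 498.56 s.
Remaining layers = 629 × (5.27 + 9.52) = 9302.91 s.
Total = 498.56 + 9302.91 = 9801.47 s = 2.72 hours.

2.72 hours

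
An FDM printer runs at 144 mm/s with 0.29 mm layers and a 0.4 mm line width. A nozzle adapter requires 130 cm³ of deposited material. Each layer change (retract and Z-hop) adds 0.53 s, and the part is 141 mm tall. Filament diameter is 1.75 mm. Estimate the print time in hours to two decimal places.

2.23 hours

Extrusion cross-section = 0.29 × 0.4, so 0.116 mm².
Path length: 130000 mm³ / 0.116 mm² → 1120689.7 mm.
Extrusion time = 1120689.7 / 144, so 7782.6 s.
Layers = ⌈141/0.29⌉ = 487.
Layer-change overhead: 487 × 0.53 → 258.11 s.
Altogether 7782.6 + 258.11 = 8040.71 s, i.e. 2.23 hours.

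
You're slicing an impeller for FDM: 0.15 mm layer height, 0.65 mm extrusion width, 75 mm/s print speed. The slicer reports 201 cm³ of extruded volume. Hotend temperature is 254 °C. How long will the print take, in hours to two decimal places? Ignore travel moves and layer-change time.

Line area = 0.15 × 0.65, so 0.0975 mm².
Toolpath length = 201 cm³ / 0.0975 mm² = 201000 / 0.0975 = 2061538.5 mm.
Time extruding: 2061538.5 / 75 → 27487.2 s.
That's 27487.2 s → 7.64 hours.

7.64 hours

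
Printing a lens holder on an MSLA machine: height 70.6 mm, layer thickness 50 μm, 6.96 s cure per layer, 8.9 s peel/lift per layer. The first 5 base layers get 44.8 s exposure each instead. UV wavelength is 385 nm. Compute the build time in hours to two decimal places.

Number of layers: 70.6 / 0.05 → 1412 (rounded up).
Base layers = 5 × (44.8 + 8.9), so 268.5 s.
Regular layers = 1407 × (6.96 + 8.9) = 22315.02 s.
Sum: 268.5 + 22315.02 = 22583.52 s → 6.27 hours.

6.27 hours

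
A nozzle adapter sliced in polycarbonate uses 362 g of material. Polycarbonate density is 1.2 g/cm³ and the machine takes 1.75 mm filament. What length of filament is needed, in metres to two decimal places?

125.42 m

Volume = 362 g / 1.2 g·cm⁻³ = 301.6667 cm³ = 301666.7 mm³.
Cross-section of 1.75 mm filament: π·(1.75/2)² = 2.4053 mm².
L = V/A = 301666.7/2.4053 = 125417.49 mm → 125.42 m.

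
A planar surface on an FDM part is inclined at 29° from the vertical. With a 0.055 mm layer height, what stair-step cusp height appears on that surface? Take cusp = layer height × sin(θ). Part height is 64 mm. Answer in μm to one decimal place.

26.7 μm

Cusp = layer height × sin(29°) = 0.055 × 0.4848 = 0.026664 mm = 26.7 μm.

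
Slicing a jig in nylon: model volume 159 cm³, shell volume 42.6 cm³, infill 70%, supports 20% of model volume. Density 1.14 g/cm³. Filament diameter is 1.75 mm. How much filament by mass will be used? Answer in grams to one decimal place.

Volume inside the shell = 159 − 42.6 = 116.4 cm³.
Infill deposited: 0.70 × 116.4 → 81.48 cm³.
Support = 0.20 × 159 = 31.8 cm³.
Deposited volume = 42.6 + 81.48 + 31.8 = 155.88 cm³.
Mass = 155.88 × 1.14, so 177.7032 g.

177.7 g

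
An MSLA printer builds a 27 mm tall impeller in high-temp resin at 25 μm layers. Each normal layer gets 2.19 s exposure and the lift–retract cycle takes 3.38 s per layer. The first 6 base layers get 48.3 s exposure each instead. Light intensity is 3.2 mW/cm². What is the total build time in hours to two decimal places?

Layers = ⌈27/0.025⌉ = 1080.
Base layers: 6 × (48.3 + 3.38) → 310.08 s.
Regular layers: 1074 × (2.19 + 3.38) → 5982.18 s.
Sum: 310.08 + 5982.18 = 6292.26 s → 1.75 hours.

1.75 hours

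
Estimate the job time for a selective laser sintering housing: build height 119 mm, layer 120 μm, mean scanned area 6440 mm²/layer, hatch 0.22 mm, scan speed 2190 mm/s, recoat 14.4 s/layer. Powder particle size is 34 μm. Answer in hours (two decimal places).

7.65 hours

Number of layers: 119 / 0.12 → 992 (rounded up).
Hatch length per layer = 6440 / 0.22, so 29272.7 mm.
Scan time per layer = 29272.7 / 2190, so 13.3665 s.
Per-layer time = 13.3665 + 14.4 = 27.7665 s.
Total: 992 × 27.7665 s = 27544.368 s → 7.65 hours.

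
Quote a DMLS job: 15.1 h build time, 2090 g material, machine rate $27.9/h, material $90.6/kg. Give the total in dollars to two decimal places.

$610.64

Machine cost: 27.9 × 15.1 → $421.29.
Material cost = 90.6 × 2090/1000, so $189.354.
Total = 421.29 + 189.354 = 610.644 ≈ $610.64.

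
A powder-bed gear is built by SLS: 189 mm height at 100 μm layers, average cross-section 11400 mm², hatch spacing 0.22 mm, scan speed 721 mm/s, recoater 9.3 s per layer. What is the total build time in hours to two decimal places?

Number of layers: 189 / 0.1 → 1890 (rounded up).
Hatch length per layer = 11400 / 0.22, so 51818.2 mm.
Per-layer scan time = 51818.2 / 721, so 71.8699 s.
Per-layer time = 71.8699 + 9.3, so 81.1699 s.
1890 layers × 81.1699 s/layer = 153411.111 s, i.e. 42.61 hours.

42.61 hours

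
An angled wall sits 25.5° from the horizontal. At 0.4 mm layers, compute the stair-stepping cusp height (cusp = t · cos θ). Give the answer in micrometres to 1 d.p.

361.0 μm

cos(25.5°) = 0.9026, so cusp = 0.4 × 0.9026 = 0.36104 mm → 361.0 μm.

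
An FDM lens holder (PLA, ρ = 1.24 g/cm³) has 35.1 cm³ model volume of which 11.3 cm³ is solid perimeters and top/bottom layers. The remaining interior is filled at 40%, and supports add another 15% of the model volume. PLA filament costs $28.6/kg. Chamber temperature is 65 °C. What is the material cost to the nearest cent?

$0.93

Volume inside the shell = 35.1 − 11.3, so 23.8 cm³.
Infill deposited = 0.40 × 23.8, so 9.52 cm³.
Support = 0.15 × 35.1 = 5.265 cm³.
Deposited volume = 11.3 + 9.52 + 5.265, so 26.085 cm³.
Mass = 26.085 × 1.24, so 32.3454 g.
At $28.6/kg: 32.3454/1000 × 28.6 = $0.93.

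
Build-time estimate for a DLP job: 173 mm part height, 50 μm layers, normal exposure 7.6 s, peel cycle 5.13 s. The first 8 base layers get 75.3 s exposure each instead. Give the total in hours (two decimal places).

12.39 hours

Layers = ⌈173/0.05⌉ = 3460.
Bottom layers: 8 × (75.3 + 5.13) → 643.44 s.
Regular layers: 3452 × (7.6 + 5.13) → 43943.96 s.
Total = 643.44 + 43943.96 = 44587.4 s = 12.39 hours.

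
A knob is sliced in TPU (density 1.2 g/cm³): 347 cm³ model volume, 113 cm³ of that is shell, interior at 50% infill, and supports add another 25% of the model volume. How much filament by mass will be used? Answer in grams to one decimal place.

380.1 g

Infill region: 347 − 113 → 234 cm³.
Deposited infill: 0.50 × 234 → 117 cm³.
Support = 0.25 × 347, so 86.75 cm³.
Total printed volume = 113 + 117 + 86.75, so 316.75 cm³.
Mass = 316.75 × 1.2, so 380.1 g.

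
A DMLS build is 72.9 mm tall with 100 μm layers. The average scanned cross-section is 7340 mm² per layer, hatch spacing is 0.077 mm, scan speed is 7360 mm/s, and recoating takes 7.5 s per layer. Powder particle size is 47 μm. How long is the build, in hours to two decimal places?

4.14 hours

Number of layers: 72.9 / 0.1 → 729 (rounded up).
Scan path per layer: 7340 / 0.077 → 95324.7 mm.
Scan time per layer = 95324.7 / 7360, so 12.9517 s.
Per-layer time: 12.9517 + 7.5 → 20.4517 s.
Total: 729 × 20.4517 s = 14909.2893 s → 4.14 hours.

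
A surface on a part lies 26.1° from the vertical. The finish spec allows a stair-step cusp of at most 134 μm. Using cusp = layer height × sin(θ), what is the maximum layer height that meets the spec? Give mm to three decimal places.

0.305 mm

t = h_c / sin θ = 0.134 / 0.4399 = 0.305 mm.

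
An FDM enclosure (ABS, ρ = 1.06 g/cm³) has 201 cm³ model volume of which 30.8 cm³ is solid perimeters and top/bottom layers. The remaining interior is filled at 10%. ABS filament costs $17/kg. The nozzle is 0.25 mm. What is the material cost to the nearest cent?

$0.86

Infill region = 201 − 30.8, so 170.2 cm³.
Deposited infill: 0.10 × 170.2 → 17.02 cm³.
Total printed volume = 30.8 + 17.02 = 47.82 cm³.
Mass: 47.82 × 1.06 → 50.6892 g.
Cost = 50.6892 g / 1000 × $17/kg = $0.86.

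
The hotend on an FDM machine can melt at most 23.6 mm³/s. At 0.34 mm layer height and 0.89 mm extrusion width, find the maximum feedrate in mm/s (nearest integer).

Bead cross-section = 0.34 × 0.89, so 0.3026 mm².
v_max = Q/A = 23.6/0.3026 = 77.99 mm/s → 78 mm/s.

78 mm/s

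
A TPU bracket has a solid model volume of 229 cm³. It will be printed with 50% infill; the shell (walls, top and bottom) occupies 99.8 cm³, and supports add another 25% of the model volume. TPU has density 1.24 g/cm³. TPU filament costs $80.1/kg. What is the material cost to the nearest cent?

Volume inside the shell = 229 − 99.8, so 129.2 cm³.
Infill deposited = 0.50 × 129.2 = 64.6 cm³.
Support: 0.25 × 229 → 57.25 cm³.
Total extruded = 99.8 + 64.6 + 57.25, so 221.65 cm³.
Mass: 221.65 × 1.24 → 274.846 g.
Cost = 274.846 g / 1000 × $80.1/kg = $22.02.

$22.02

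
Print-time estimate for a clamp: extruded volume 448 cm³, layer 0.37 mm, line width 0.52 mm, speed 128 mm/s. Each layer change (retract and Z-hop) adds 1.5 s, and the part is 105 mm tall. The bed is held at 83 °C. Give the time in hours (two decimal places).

5.17 hours

Bead cross-section = 0.37 × 0.52 = 0.1924 mm².
Total extruded path = 448000/0.1924 = 2328482.3 mm.
Extrusion time = 2328482.3 / 128 = 18191.3 s.
Number of layers: 105 / 0.37 → 284 (rounded up).
Z-hop total = 284 × 1.5 = 426 s.
Total = 18191.3 + 426 = 18617.3 s = 5.17 hours.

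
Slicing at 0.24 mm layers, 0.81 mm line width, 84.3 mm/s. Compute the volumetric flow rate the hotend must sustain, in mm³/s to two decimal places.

Extrusion cross-section: 0.24 × 0.81 → 0.1944 mm².
Q = v·A = 84.3 × 0.1944 = 16.39 mm³/s.

16.39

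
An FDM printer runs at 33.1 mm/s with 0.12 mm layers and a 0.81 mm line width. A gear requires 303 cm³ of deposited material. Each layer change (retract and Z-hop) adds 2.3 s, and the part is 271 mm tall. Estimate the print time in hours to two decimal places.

Extrusion cross-section = 0.12 × 0.81 = 0.0972 mm².
Total extruded path = 303000/0.0972 = 3117284 mm.
Time extruding = 3117284 / 33.1, so 94177.8 s.
Number of layers: 271 / 0.12 → 2259 (rounded up).
Non-print overhead: 2259 × 2.3 → 5195.7 s.
Altogether 94177.8 + 5195.7 = 99373.5 s, i.e. 27.60 hours.

27.60 hours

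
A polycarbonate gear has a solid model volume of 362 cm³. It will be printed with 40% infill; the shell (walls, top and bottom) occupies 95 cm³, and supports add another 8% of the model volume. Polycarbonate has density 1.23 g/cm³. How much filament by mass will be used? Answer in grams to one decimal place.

283.8 g

Volume inside the shell = 362 − 95, so 267 cm³.
Infill deposited: 0.40 × 267 → 106.8 cm³.
Support = 0.08 × 362, so 28.96 cm³.
Total printed volume: 95 + 106.8 + 28.96 → 230.76 cm³.
Mass = 230.76 × 1.23 = 283.8348 g.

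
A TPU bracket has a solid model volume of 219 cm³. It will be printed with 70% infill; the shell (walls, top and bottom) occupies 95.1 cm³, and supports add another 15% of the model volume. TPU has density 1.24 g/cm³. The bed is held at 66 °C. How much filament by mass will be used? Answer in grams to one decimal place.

Volume inside the shell = 219 − 95.1 = 123.9 cm³.
Infill deposited: 0.70 × 123.9 → 86.73 cm³.
Support = 0.15 × 219 = 32.85 cm³.
Total extruded: 95.1 + 86.73 + 32.85 → 214.68 cm³.
Mass = 214.68 × 1.24 = 266.2032 g.

266.2 g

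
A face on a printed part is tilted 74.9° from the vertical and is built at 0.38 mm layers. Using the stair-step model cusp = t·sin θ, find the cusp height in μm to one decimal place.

366.9 μm

Cusp = layer height × sin(74.9°) = 0.38 × 0.9655 = 0.36689 mm = 366.9 μm.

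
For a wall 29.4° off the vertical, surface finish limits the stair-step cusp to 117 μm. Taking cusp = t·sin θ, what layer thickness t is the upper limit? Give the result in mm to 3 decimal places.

Layer height = cusp / sin(29.4°) = 0.117 / 0.4909 = 0.238 mm.

0.238 mm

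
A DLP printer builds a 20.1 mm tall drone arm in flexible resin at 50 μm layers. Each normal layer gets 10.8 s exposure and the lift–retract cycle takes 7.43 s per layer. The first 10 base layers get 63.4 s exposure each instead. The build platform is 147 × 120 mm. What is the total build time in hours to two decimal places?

2.18 hours

Number of layers: 20.1 / 0.05 → 402 (rounded up).
Base layers = 10 × (63.4 + 7.43), so 708.3 s.
Regular layers = 392 × (10.8 + 7.43), so 7146.16 s.
Sum: 708.3 + 7146.16 = 7854.46 s → 2.18 hours.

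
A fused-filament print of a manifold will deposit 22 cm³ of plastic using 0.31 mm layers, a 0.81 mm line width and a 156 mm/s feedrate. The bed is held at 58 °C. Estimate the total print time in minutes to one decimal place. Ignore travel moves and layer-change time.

Bead cross-section = 0.31 × 0.81 = 0.2511 mm².
Path length: 22000 mm³ / 0.2511 mm² → 87614.5 mm.
Extrusion time = 87614.5 / 156 = 561.6 s.
In the requested units: 561.6 s = 9.4 minutes.

9.4 minutes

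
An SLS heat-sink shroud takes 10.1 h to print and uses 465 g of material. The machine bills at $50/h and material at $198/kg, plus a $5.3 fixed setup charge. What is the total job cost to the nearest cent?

$602.37

Time charge = 50 × 10.1, so $505.00.
Material charge = 198 × 465/1000 = $92.07.
Adding setup: 505.00 + 92.07 + 5.3 → $602.37.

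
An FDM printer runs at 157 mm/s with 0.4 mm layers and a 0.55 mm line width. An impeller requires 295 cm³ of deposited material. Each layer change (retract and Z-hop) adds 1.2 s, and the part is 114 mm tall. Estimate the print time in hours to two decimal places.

Bead cross-section = 0.4 × 0.55, so 0.22 mm².
Path length: 295000 mm³ / 0.22 mm² → 1340909.1 mm.
Extrusion time = 1340909.1 / 157 = 8540.8 s.
Layer count = ceil(114 / 0.4) = 285.
Z-hop total = 285 × 1.2 = 342 s.
Total = 8540.8 + 342 = 8882.8 s = 2.47 hours.

2.47 hours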